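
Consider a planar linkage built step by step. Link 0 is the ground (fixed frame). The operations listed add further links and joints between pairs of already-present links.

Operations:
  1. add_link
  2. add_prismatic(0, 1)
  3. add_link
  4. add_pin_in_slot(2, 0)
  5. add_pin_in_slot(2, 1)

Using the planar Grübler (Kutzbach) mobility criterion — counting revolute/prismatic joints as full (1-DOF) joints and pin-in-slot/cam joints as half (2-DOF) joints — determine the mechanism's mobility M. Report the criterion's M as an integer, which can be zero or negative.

link 0 = ground. State L|J1|J2 = 1|0|0
+link1  2|0|0
P(0,1) f=1→J1  2|1|0
+link2  3|1|0
PS(2,0) f=2→J2  3|1|1
PS(2,1) f=2→J2  3|1|2
M = 3(3−1)−2·1−2 = 6−2−2 = 2

M = 2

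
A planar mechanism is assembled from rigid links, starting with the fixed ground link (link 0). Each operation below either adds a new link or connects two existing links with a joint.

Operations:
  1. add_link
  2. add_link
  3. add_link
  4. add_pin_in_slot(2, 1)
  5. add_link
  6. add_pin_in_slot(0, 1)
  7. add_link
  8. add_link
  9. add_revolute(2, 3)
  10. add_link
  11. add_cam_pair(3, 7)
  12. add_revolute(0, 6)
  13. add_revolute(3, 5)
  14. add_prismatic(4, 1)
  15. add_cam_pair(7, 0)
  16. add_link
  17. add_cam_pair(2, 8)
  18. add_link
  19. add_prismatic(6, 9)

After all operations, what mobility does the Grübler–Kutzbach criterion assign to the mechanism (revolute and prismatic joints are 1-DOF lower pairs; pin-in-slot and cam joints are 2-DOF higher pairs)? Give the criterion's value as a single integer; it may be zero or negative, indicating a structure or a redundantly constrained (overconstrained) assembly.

M = 12

L=1 J1=0 J2=0
add link → L=2 J1=0 J2=0
add link → L=3 J1=0 J2=0
add link → L=4 J1=0 J2=0
PS@2,1 dof=2 J2 → L=4 J1=0 J2=1
add link → L=5 J1=0 J2=1
PS@0,1 dof=2 J2 → L=5 J1=0 J2=2
add link → L=6 J1=0 J2=2
add link → L=7 J1=0 J2=2
R@2,3 dof=1 J1 → L=7 J1=1 J2=2
add link → L=8 J1=1 J2=2
C@3,7 dof=2 J2 → L=8 J1=1 J2=3
R@0,6 dof=1 J1 → L=8 J1=2 J2=3
R@3,5 dof=1 J1 → L=8 J1=3 J2=3
P@4,1 dof=1 J1 → L=8 J1=4 J2=3
C@7,0 dof=2 J2 → L=8 J1=4 J2=4
add link → L=9 J1=4 J2=4
C@2,8 dof=2 J2 → L=9 J1=4 J2=5
add link → L=10 J1=4 J2=5
P@6,9 dof=1 J1 → L=10 J1=5 J2=5
M=3(L−1)−2J1−J2=3·9−2·5−5=12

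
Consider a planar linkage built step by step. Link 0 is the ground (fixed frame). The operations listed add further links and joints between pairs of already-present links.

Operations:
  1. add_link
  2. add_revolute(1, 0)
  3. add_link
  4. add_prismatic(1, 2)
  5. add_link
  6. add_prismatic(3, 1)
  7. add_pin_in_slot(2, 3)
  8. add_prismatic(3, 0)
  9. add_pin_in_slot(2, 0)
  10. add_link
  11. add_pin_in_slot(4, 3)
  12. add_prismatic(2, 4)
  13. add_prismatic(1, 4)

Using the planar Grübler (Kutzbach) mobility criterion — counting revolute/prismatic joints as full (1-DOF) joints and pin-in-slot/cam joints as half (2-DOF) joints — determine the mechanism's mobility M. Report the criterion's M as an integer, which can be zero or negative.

M = -3

link 0 = ground. State L|J1|J2 = 1|0|0
+link1  2|0|0
R(1,0) f=1→J1  2|1|0
+link2  3|1|0
P(1,2) f=1→J1  3|2|0
+link3  4|2|0
P(3,1) f=1→J1  4|3|0
PS(2,3) f=2→J2  4|3|1
P(3,0) f=1→J1  4|4|1
PS(2,0) f=2→J2  4|4|2
+link4  5|4|2
PS(4,3) f=2→J2  5|4|3
P(2,4) f=1→J1  5|5|3
P(1,4) f=1→J1  5|6|3
M = 3(5−1)−2·6−3 = 12−12−3 = -3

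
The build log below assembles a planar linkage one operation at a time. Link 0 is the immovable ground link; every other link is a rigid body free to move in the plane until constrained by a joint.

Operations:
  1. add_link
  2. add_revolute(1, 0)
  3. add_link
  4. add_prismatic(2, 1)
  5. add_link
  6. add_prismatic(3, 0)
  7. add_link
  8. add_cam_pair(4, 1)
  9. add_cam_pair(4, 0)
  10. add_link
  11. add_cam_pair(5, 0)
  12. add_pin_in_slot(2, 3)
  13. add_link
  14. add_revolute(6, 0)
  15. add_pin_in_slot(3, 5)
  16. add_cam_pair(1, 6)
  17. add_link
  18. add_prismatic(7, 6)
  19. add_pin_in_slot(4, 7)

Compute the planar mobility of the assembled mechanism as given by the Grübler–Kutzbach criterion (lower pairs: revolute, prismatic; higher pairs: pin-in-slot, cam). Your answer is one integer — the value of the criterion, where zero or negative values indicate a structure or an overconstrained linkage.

ground; <1,0,0>
#1 <2,0,0>
R:1↔0 J1 <2,1,0>
#2 <3,1,0>
P:2↔1 J1 <3,2,0>
#3 <4,2,0>
P:3↔0 J1 <4,3,0>
#4 <5,3,0>
C:4↔1 J2 <5,3,1>
C:4↔0 J2 <5,3,2>
#5 <6,3,2>
C:5↔0 J2 <6,3,3>
PS:2↔3 J2 <6,3,4>
#6 <7,3,4>
R:6↔0 J1 <7,4,4>
PS:3↔5 J2 <7,4,5>
C:1↔6 J2 <7,4,6>
#7 <8,4,6>
P:7↔6 J1 <8,5,6>
PS:4↔7 J2 <8,5,7>
3×7 − 2×5 − 1×7 = 4

M = 4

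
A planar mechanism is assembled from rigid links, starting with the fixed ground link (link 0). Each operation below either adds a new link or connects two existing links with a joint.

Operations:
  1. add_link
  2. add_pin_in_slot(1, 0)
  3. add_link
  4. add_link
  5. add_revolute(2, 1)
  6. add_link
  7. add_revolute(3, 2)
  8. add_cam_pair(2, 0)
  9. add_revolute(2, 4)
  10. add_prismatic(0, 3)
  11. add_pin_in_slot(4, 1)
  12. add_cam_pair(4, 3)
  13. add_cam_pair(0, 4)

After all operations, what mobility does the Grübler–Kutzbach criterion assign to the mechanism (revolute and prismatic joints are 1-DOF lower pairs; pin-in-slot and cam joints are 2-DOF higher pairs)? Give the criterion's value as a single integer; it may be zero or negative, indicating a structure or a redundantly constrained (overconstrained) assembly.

link 0 = ground. State L|J1|J2 = 1|0|0
+link1  2|0|0
PS(1,0) f=2→J2  2|0|1
+link2  3|0|1
+link3  4|0|1
R(2,1) f=1→J1  4|1|1
+link4  5|1|1
R(3,2) f=1→J1  5|2|1
C(2,0) f=2→J2  5|2|2
R(2,4) f=1→J1  5|3|2
P(0,3) f=1→J1  5|4|2
PS(4,1) f=2→J2  5|4|3
C(4,3) f=2→J2  5|4|4
C(0,4) f=2→J2  5|4|5
M = 3(5−1)−2·4−5 = 12−8−5 = -1

M = -1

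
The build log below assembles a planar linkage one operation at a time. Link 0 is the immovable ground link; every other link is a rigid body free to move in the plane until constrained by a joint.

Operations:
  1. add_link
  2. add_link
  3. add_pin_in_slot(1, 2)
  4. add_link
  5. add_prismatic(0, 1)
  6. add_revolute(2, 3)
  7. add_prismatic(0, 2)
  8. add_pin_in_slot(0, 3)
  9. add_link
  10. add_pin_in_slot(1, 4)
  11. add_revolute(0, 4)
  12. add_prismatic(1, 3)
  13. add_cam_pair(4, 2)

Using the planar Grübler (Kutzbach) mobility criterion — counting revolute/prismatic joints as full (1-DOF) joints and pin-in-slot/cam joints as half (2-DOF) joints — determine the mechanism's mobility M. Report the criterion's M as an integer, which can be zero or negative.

M = -2

(L,J1,J2)=(1,0,0); link0 fixed
link1: (2,0,0)
link2: (3,0,0)
PS 1-2 [J2]: (3,0,1)
link3: (4,0,1)
P 0-1 [J1]: (4,1,1)
R 2-3 [J1]: (4,2,1)
P 0-2 [J1]: (4,3,1)
PS 0-3 [J2]: (4,3,2)
link4: (5,3,2)
PS 1-4 [J2]: (5,3,3)
R 0-4 [J1]: (5,4,3)
P 1-3 [J1]: (5,5,3)
C 4-2 [J2]: (5,5,4)
Grübler: 3·4 − 2·5 − 4 = -2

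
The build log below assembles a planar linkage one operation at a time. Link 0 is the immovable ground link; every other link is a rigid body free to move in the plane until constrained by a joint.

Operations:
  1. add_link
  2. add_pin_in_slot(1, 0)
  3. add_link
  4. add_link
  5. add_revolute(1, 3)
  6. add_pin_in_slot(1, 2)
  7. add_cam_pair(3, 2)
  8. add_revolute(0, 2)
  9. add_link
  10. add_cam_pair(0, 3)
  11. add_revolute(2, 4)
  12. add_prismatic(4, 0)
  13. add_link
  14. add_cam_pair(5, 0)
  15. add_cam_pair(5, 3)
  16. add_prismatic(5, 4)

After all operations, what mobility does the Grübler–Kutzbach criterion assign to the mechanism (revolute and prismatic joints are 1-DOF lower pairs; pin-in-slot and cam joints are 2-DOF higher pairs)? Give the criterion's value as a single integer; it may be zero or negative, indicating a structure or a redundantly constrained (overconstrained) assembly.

M = -1

link 0 = ground. State L|J1|J2 = 1|0|0
+link1  2|0|0
PS(1,0) f=2→J2  2|0|1
+link2  3|0|1
+link3  4|0|1
R(1,3) f=1→J1  4|1|1
PS(1,2) f=2→J2  4|1|2
C(3,2) f=2→J2  4|1|3
R(0,2) f=1→J1  4|2|3
+link4  5|2|3
C(0,3) f=2→J2  5|2|4
R(2,4) f=1→J1  5|3|4
P(4,0) f=1→J1  5|4|4
+link5  6|4|4
C(5,0) f=2→J2  6|4|5
C(5,3) f=2→J2  6|4|6
P(5,4) f=1→J1  6|5|6
M = 3(6−1)−2·5−6 = 15−10−6 = -1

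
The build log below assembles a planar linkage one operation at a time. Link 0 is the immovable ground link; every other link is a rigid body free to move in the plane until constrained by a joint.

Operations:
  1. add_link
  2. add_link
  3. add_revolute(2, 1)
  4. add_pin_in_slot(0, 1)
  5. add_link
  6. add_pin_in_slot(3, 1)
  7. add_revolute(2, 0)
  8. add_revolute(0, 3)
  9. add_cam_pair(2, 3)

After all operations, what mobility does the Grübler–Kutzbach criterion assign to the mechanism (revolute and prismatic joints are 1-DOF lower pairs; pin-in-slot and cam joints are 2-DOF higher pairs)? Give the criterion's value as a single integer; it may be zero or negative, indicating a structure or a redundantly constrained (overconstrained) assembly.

[1;0;0] (link 0 is ground)
L+ [2;0;0]
L+ [3;0;0]
R(2,1)∈J1 [3;1;0]
PS(0,1)∈J2 [3;1;1]
L+ [4;1;1]
PS(3,1)∈J2 [4;1;2]
R(2,0)∈J1 [4;2;2]
R(0,3)∈J1 [4;3;2]
C(2,3)∈J2 [4;3;3]
mobility = 9 − 6 − 3 = 0

M = 0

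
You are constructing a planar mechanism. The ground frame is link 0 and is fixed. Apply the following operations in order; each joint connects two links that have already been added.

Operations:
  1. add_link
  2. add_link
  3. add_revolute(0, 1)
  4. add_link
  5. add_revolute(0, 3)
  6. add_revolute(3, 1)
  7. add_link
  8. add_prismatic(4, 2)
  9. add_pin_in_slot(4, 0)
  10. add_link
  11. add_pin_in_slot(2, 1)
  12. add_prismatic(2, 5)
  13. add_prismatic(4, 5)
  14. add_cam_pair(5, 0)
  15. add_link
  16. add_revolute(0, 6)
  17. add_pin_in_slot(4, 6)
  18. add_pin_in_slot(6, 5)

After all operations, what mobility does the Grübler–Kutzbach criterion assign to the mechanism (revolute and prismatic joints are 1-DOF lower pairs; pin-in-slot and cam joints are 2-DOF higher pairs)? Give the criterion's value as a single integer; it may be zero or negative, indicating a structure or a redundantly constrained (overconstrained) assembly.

M = -1

L=1 J1=0 J2=0
add link → L=2 J1=0 J2=0
add link → L=3 J1=0 J2=0
R@0,1 dof=1 J1 → L=3 J1=1 J2=0
add link → L=4 J1=1 J2=0
R@0,3 dof=1 J1 → L=4 J1=2 J2=0
R@3,1 dof=1 J1 → L=4 J1=3 J2=0
add link → L=5 J1=3 J2=0
P@4,2 dof=1 J1 → L=5 J1=4 J2=0
PS@4,0 dof=2 J2 → L=5 J1=4 J2=1
add link → L=6 J1=4 J2=1
PS@2,1 dof=2 J2 → L=6 J1=4 J2=2
P@2,5 dof=1 J1 → L=6 J1=5 J2=2
P@4,5 dof=1 J1 → L=6 J1=6 J2=2
C@5,0 dof=2 J2 → L=6 J1=6 J2=3
add link → L=7 J1=6 J2=3
R@0,6 dof=1 J1 → L=7 J1=7 J2=3
PS@4,6 dof=2 J2 → L=7 J1=7 J2=4
PS@6,5 dof=2 J2 → L=7 J1=7 J2=5
M=3(L−1)−2J1−J2=3·6−2·7−5=-1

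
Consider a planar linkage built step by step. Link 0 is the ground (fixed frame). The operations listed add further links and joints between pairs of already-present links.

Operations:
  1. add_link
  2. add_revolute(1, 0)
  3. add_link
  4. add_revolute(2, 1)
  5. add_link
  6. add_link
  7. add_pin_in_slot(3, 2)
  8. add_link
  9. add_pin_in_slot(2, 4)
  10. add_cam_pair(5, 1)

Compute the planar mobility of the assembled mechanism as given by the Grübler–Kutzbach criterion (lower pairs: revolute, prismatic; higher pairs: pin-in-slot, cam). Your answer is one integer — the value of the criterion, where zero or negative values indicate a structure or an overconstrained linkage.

[1;0;0] (link 0 is ground)
L+ [2;0;0]
R(1,0)∈J1 [2;1;0]
L+ [3;1;0]
R(2,1)∈J1 [3;2;0]
L+ [4;2;0]
L+ [5;2;0]
PS(3,2)∈J2 [5;2;1]
L+ [6;2;1]
PS(2,4)∈J2 [6;2;2]
C(5,1)∈J2 [6;2;3]
mobility = 15 − 4 − 3 = 8

M = 8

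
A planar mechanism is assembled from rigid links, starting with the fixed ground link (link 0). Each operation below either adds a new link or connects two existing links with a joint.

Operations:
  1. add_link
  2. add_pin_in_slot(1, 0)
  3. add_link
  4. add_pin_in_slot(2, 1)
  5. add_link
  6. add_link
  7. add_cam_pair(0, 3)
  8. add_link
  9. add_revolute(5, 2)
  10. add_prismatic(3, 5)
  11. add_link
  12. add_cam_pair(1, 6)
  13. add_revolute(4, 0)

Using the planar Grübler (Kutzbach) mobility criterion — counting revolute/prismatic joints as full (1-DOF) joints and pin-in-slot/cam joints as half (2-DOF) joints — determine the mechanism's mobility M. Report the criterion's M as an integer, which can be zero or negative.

M = 8

ground; <1,0,0>
#1 <2,0,0>
PS:1↔0 J2 <2,0,1>
#2 <3,0,1>
PS:2↔1 J2 <3,0,2>
#3 <4,0,2>
#4 <5,0,2>
C:0↔3 J2 <5,0,3>
#5 <6,0,3>
R:5↔2 J1 <6,1,3>
P:3↔5 J1 <6,2,3>
#6 <7,2,3>
C:1↔6 J2 <7,2,4>
R:4↔0 J1 <7,3,4>
3×6 − 2×3 − 1×4 = 8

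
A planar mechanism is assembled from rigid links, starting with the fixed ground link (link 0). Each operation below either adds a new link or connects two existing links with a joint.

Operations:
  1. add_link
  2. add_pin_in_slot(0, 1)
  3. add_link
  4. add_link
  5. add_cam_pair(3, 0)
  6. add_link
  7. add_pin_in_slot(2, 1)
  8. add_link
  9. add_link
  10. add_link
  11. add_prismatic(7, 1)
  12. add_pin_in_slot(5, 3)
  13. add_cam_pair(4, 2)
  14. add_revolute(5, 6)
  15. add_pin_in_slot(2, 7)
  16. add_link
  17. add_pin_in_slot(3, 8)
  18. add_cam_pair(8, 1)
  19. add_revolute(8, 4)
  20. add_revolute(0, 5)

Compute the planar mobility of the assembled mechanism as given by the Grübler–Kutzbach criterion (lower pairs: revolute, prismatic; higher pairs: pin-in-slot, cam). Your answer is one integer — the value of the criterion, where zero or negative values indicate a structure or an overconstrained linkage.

ground; <1,0,0>
#1 <2,0,0>
PS:0↔1 J2 <2,0,1>
#2 <3,0,1>
#3 <4,0,1>
C:3↔0 J2 <4,0,2>
#4 <5,0,2>
PS:2↔1 J2 <5,0,3>
#5 <6,0,3>
#6 <7,0,3>
#7 <8,0,3>
P:7↔1 J1 <8,1,3>
PS:5↔3 J2 <8,1,4>
C:4↔2 J2 <8,1,5>
R:5↔6 J1 <8,2,5>
PS:2↔7 J2 <8,2,6>
#8 <9,2,6>
PS:3↔8 J2 <9,2,7>
C:8↔1 J2 <9,2,8>
R:8↔4 J1 <9,3,8>
R:0↔5 J1 <9,4,8>
3×8 − 2×4 − 1×8 = 8

M = 8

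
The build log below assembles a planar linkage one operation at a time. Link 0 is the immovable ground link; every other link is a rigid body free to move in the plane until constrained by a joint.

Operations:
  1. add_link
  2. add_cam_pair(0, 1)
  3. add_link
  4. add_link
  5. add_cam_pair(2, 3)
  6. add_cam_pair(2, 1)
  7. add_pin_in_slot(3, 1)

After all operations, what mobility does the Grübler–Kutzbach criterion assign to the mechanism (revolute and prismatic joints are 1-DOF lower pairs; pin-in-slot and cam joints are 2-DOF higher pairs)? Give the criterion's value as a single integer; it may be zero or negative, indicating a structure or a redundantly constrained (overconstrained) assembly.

(L,J1,J2)=(1,0,0); link0 fixed
link1: (2,0,0)
C 0-1 [J2]: (2,0,1)
link2: (3,0,1)
link3: (4,0,1)
C 2-3 [J2]: (4,0,2)
C 2-1 [J2]: (4,0,3)
PS 3-1 [J2]: (4,0,4)
Grübler: 3·3 − 2·0 − 4 = 5

M = 5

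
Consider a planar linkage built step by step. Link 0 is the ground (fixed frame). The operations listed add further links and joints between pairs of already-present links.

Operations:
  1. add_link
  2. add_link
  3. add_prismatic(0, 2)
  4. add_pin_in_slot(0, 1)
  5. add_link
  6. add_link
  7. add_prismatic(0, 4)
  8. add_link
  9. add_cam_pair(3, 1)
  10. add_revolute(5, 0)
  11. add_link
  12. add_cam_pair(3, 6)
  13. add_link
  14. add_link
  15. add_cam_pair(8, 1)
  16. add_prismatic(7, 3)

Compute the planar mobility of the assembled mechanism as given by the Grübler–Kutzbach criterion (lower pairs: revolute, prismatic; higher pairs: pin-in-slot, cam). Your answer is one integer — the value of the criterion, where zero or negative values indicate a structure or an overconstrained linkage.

M = 12

[1;0;0] (link 0 is ground)
L+ [2;0;0]
L+ [3;0;0]
P(0,2)∈J1 [3;1;0]
PS(0,1)∈J2 [3;1;1]
L+ [4;1;1]
L+ [5;1;1]
P(0,4)∈J1 [5;2;1]
L+ [6;2;1]
C(3,1)∈J2 [6;2;2]
R(5,0)∈J1 [6;3;2]
L+ [7;3;2]
C(3,6)∈J2 [7;3;3]
L+ [8;3;3]
L+ [9;3;3]
C(8,1)∈J2 [9;3;4]
P(7,3)∈J1 [9;4;4]
mobility = 24 − 8 − 4 = 12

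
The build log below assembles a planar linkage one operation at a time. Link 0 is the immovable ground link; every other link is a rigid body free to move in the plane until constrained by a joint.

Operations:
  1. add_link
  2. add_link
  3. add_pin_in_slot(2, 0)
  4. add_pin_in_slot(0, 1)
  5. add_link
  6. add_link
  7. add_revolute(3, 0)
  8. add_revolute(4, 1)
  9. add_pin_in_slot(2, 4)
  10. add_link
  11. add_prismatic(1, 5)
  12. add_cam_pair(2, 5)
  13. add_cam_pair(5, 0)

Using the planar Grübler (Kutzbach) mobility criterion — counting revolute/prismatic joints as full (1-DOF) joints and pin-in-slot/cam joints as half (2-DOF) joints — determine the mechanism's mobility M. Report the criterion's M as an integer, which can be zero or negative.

[1;0;0] (link 0 is ground)
L+ [2;0;0]
L+ [3;0;0]
PS(2,0)∈J2 [3;0;1]
PS(0,1)∈J2 [3;0;2]
L+ [4;0;2]
L+ [5;0;2]
R(3,0)∈J1 [5;1;2]
R(4,1)∈J1 [5;2;2]
PS(2,4)∈J2 [5;2;3]
L+ [6;2;3]
P(1,5)∈J1 [6;3;3]
C(2,5)∈J2 [6;3;4]
C(5,0)∈J2 [6;3;5]
mobility = 15 − 6 − 5 = 4

M = 4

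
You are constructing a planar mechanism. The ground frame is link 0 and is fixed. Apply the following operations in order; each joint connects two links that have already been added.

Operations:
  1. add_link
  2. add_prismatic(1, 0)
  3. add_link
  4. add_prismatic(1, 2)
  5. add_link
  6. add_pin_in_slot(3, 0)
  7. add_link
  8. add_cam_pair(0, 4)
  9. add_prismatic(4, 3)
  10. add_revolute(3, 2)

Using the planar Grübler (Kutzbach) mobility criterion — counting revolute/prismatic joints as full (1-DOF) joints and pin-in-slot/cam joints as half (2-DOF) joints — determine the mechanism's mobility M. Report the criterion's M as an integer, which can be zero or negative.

(L,J1,J2)=(1,0,0); link0 fixed
link1: (2,0,0)
P 1-0 [J1]: (2,1,0)
link2: (3,1,0)
P 1-2 [J1]: (3,2,0)
link3: (4,2,0)
PS 3-0 [J2]: (4,2,1)
link4: (5,2,1)
C 0-4 [J2]: (5,2,2)
P 4-3 [J1]: (5,3,2)
R 3-2 [J1]: (5,4,2)
Grübler: 3·4 − 2·4 − 2 = 2

M = 2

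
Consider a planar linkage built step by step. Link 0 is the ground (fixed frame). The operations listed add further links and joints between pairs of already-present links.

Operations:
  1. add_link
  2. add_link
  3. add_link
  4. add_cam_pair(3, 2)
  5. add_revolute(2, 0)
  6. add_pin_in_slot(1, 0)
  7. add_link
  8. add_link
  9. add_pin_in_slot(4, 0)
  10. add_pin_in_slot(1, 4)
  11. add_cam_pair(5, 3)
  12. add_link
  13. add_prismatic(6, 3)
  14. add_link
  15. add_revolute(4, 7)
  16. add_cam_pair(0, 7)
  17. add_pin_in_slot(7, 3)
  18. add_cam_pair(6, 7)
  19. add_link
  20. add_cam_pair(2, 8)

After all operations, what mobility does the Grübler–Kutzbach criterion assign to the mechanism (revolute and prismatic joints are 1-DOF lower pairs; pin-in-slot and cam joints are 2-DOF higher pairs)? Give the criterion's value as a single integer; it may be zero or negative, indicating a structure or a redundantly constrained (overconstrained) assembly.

L=1 J1=0 J2=0
add link → L=2 J1=0 J2=0
add link → L=3 J1=0 J2=0
add link → L=4 J1=0 J2=0
C@3,2 dof=2 J2 → L=4 J1=0 J2=1
R@2,0 dof=1 J1 → L=4 J1=1 J2=1
PS@1,0 dof=2 J2 → L=4 J1=1 J2=2
add link → L=5 J1=1 J2=2
add link → L=6 J1=1 J2=2
PS@4,0 dof=2 J2 → L=6 J1=1 J2=3
PS@1,4 dof=2 J2 → L=6 J1=1 J2=4
C@5,3 dof=2 J2 → L=6 J1=1 J2=5
add link → L=7 J1=1 J2=5
P@6,3 dof=1 J1 → L=7 J1=2 J2=5
add link → L=8 J1=2 J2=5
R@4,7 dof=1 J1 → L=8 J1=3 J2=5
C@0,7 dof=2 J2 → L=8 J1=3 J2=6
PS@7,3 dof=2 J2 → L=8 J1=3 J2=7
C@6,7 dof=2 J2 → L=8 J1=3 J2=8
add link → L=9 J1=3 J2=8
C@2,8 dof=2 J2 → L=9 J1=3 J2=9
M=3(L−1)−2J1−J2=3·8−2·3−9=9

M = 9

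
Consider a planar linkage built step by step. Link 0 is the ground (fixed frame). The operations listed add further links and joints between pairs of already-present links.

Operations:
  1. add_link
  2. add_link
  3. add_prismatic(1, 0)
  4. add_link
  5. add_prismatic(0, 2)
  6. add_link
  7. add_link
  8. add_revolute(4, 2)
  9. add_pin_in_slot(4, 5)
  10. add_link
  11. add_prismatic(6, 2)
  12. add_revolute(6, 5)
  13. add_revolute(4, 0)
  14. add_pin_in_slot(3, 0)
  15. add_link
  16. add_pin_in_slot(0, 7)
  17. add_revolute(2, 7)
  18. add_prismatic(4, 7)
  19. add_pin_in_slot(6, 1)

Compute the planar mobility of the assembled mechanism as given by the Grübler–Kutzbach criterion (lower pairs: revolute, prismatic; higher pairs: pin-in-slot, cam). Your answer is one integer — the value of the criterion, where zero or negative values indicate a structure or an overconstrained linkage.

L=1 J1=0 J2=0
add link → L=2 J1=0 J2=0
add link → L=3 J1=0 J2=0
P@1,0 dof=1 J1 → L=3 J1=1 J2=0
add link → L=4 J1=1 J2=0
P@0,2 dof=1 J1 → L=4 J1=2 J2=0
add link → L=5 J1=2 J2=0
add link → L=6 J1=2 J2=0
R@4,2 dof=1 J1 → L=6 J1=3 J2=0
PS@4,5 dof=2 J2 → L=6 J1=3 J2=1
add link → L=7 J1=3 J2=1
P@6,2 dof=1 J1 → L=7 J1=4 J2=1
R@6,5 dof=1 J1 → L=7 J1=5 J2=1
R@4,0 dof=1 J1 → L=7 J1=6 J2=1
PS@3,0 dof=2 J2 → L=7 J1=6 J2=2
add link → L=8 J1=6 J2=2
PS@0,7 dof=2 J2 → L=8 J1=6 J2=3
R@2,7 dof=1 J1 → L=8 J1=7 J2=3
P@4,7 dof=1 J1 → L=8 J1=8 J2=3
PS@6,1 dof=2 J2 → L=8 J1=8 J2=4
M=3(L−1)−2J1−J2=3·7−2·8−4=1

M = 1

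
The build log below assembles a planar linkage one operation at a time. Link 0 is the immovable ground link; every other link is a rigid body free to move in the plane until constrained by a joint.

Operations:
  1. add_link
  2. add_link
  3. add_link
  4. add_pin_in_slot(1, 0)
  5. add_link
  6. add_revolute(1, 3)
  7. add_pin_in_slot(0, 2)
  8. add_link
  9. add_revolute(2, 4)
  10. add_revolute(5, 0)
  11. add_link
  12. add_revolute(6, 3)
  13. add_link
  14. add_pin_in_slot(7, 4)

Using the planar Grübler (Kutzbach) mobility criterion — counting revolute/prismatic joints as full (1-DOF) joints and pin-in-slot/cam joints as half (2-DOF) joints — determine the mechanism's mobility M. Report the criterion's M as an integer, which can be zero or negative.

[1;0;0] (link 0 is ground)
L+ [2;0;0]
L+ [3;0;0]
L+ [4;0;0]
PS(1,0)∈J2 [4;0;1]
L+ [5;0;1]
R(1,3)∈J1 [5;1;1]
PS(0,2)∈J2 [5;1;2]
L+ [6;1;2]
R(2,4)∈J1 [6;2;2]
R(5,0)∈J1 [6;3;2]
L+ [7;3;2]
R(6,3)∈J1 [7;4;2]
L+ [8;4;2]
PS(7,4)∈J2 [8;4;3]
mobility = 21 − 8 − 3 = 10

M = 10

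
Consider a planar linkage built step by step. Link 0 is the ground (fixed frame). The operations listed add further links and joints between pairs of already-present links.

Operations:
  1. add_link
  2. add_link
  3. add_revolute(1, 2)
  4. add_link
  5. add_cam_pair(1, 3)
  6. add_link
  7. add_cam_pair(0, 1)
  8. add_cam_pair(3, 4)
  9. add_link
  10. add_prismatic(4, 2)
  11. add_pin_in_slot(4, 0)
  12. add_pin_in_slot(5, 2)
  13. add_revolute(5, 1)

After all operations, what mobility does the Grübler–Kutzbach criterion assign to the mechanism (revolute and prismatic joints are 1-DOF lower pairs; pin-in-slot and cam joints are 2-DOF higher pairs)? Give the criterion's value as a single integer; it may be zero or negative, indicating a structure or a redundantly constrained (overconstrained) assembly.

[1;0;0] (link 0 is ground)
L+ [2;0;0]
L+ [3;0;0]
R(1,2)∈J1 [3;1;0]
L+ [4;1;0]
C(1,3)∈J2 [4;1;1]
L+ [5;1;1]
C(0,1)∈J2 [5;1;2]
C(3,4)∈J2 [5;1;3]
L+ [6;1;3]
P(4,2)∈J1 [6;2;3]
PS(4,0)∈J2 [6;2;4]
PS(5,2)∈J2 [6;2;5]
R(5,1)∈J1 [6;3;5]
mobility = 15 − 6 − 5 = 4

M = 4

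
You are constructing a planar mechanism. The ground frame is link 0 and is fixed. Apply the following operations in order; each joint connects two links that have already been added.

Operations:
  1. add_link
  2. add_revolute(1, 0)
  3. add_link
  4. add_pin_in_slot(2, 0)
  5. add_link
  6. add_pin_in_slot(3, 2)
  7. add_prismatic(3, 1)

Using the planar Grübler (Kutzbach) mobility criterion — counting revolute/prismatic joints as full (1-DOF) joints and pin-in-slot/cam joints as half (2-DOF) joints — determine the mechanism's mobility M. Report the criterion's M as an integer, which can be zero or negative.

M = 3

link 0 = ground. State L|J1|J2 = 1|0|0
+link1  2|0|0
R(1,0) f=1→J1  2|1|0
+link2  3|1|0
PS(2,0) f=2→J2  3|1|1
+link3  4|1|1
PS(3,2) f=2→J2  4|1|2
P(3,1) f=1→J1  4|2|2
M = 3(4−1)−2·2−2 = 9−4−2 = 3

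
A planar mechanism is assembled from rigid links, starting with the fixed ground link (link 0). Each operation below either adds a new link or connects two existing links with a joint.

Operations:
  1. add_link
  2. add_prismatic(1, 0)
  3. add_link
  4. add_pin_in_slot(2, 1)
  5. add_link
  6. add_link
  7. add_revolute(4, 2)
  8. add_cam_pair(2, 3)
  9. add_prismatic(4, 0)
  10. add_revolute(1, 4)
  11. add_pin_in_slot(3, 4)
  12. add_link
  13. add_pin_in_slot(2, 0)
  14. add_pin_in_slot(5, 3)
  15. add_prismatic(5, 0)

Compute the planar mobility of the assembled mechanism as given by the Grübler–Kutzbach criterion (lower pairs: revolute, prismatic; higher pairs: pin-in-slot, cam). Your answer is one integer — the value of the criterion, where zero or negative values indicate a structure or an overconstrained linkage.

L=1 J1=0 J2=0
add link → L=2 J1=0 J2=0
P@1,0 dof=1 J1 → L=2 J1=1 J2=0
add link → L=3 J1=1 J2=0
PS@2,1 dof=2 J2 → L=3 J1=1 J2=1
add link → L=4 J1=1 J2=1
add link → L=5 J1=1 J2=1
R@4,2 dof=1 J1 → L=5 J1=2 J2=1
C@2,3 dof=2 J2 → L=5 J1=2 J2=2
P@4,0 dof=1 J1 → L=5 J1=3 J2=2
R@1,4 dof=1 J1 → L=5 J1=4 J2=2
PS@3,4 dof=2 J2 → L=5 J1=4 J2=3
add link → L=6 J1=4 J2=3
PS@2,0 dof=2 J2 → L=6 J1=4 J2=4
PS@5,3 dof=2 J2 → L=6 J1=4 J2=5
P@5,0 dof=1 J1 → L=6 J1=5 J2=5
M=3(L−1)−2J1−J2=3·5−2·5−5=0

M = 0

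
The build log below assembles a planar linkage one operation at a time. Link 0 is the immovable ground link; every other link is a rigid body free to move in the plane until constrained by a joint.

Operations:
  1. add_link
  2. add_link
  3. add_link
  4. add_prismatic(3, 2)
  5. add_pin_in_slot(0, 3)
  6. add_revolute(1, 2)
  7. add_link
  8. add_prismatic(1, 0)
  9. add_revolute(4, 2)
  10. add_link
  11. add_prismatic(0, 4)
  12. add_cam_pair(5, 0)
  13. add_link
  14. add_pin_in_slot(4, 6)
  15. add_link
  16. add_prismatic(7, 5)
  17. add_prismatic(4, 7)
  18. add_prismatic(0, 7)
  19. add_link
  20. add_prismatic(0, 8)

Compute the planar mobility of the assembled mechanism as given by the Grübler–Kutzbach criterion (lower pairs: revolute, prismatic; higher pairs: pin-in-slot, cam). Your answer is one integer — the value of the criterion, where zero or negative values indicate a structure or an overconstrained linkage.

M = 3

[1;0;0] (link 0 is ground)
L+ [2;0;0]
L+ [3;0;0]
L+ [4;0;0]
P(3,2)∈J1 [4;1;0]
PS(0,3)∈J2 [4;1;1]
R(1,2)∈J1 [4;2;1]
L+ [5;2;1]
P(1,0)∈J1 [5;3;1]
R(4,2)∈J1 [5;4;1]
L+ [6;4;1]
P(0,4)∈J1 [6;5;1]
C(5,0)∈J2 [6;5;2]
L+ [7;5;2]
PS(4,6)∈J2 [7;5;3]
L+ [8;5;3]
P(7,5)∈J1 [8;6;3]
P(4,7)∈J1 [8;7;3]
P(0,7)∈J1 [8;8;3]
L+ [9;8;3]
P(0,8)∈J1 [9;9;3]
mobility = 24 − 18 − 3 = 3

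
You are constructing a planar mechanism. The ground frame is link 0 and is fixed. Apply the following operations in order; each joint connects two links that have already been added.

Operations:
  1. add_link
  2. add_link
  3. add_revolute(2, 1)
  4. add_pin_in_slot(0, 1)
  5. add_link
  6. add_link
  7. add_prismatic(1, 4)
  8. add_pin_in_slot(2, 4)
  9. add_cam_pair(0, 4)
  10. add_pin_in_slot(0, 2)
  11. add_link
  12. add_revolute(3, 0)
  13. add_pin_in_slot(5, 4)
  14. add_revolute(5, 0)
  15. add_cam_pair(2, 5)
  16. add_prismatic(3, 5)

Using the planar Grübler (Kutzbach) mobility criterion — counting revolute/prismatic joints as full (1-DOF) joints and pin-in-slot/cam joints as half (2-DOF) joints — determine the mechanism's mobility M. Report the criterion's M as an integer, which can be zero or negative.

link 0 = ground. State L|J1|J2 = 1|0|0
+link1  2|0|0
+link2  3|0|0
R(2,1) f=1→J1  3|1|0
PS(0,1) f=2→J2  3|1|1
+link3  4|1|1
+link4  5|1|1
P(1,4) f=1→J1  5|2|1
PS(2,4) f=2→J2  5|2|2
C(0,4) f=2→J2  5|2|3
PS(0,2) f=2→J2  5|2|4
+link5  6|2|4
R(3,0) f=1→J1  6|3|4
PS(5,4) f=2→J2  6|3|5
R(5,0) f=1→J1  6|4|5
C(2,5) f=2→J2  6|4|6
P(3,5) f=1→J1  6|5|6
M = 3(6−1)−2·5−6 = 15−10−6 = -1

M = -1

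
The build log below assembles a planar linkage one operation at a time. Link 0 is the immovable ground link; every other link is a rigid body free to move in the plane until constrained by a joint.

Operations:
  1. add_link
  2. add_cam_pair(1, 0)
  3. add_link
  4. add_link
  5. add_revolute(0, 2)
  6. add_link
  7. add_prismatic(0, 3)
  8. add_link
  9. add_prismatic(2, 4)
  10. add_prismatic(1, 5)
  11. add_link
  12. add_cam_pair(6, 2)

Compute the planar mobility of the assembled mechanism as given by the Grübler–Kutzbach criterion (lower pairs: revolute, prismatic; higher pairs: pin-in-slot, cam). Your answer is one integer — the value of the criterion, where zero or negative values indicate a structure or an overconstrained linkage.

[1;0;0] (link 0 is ground)
L+ [2;0;0]
C(1,0)∈J2 [2;0;1]
L+ [3;0;1]
L+ [4;0;1]
R(0,2)∈J1 [4;1;1]
L+ [5;1;1]
P(0,3)∈J1 [5;2;1]
L+ [6;2;1]
P(2,4)∈J1 [6;3;1]
P(1,5)∈J1 [6;4;1]
L+ [7;4;1]
C(6,2)∈J2 [7;4;2]
mobility = 18 − 8 − 2 = 8

M = 8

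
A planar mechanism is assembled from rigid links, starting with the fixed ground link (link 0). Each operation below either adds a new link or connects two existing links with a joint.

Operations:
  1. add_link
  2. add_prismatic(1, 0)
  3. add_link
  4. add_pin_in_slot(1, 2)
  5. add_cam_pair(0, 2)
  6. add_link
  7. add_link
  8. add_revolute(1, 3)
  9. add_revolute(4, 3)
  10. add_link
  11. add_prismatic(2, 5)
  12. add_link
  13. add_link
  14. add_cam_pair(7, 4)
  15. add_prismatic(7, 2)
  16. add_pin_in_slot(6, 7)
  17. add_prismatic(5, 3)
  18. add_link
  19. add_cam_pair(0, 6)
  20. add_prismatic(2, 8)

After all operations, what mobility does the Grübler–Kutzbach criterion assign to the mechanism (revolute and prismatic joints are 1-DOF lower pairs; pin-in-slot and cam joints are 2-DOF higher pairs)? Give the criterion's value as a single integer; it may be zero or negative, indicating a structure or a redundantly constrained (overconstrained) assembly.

M = 5

link 0 = ground. State L|J1|J2 = 1|0|0
+link1  2|0|0
P(1,0) f=1→J1  2|1|0
+link2  3|1|0
PS(1,2) f=2→J2  3|1|1
C(0,2) f=2→J2  3|1|2
+link3  4|1|2
+link4  5|1|2
R(1,3) f=1→J1  5|2|2
R(4,3) f=1→J1  5|3|2
+link5  6|3|2
P(2,5) f=1→J1  6|4|2
+link6  7|4|2
+link7  8|4|2
C(7,4) f=2→J2  8|4|3
P(7,2) f=1→J1  8|5|3
PS(6,7) f=2→J2  8|5|4
P(5,3) f=1→J1  8|6|4
+link8  9|6|4
C(0,6) f=2→J2  9|6|5
P(2,8) f=1→J1  9|7|5
M = 3(9−1)−2·7−5 = 24−14−5 = 5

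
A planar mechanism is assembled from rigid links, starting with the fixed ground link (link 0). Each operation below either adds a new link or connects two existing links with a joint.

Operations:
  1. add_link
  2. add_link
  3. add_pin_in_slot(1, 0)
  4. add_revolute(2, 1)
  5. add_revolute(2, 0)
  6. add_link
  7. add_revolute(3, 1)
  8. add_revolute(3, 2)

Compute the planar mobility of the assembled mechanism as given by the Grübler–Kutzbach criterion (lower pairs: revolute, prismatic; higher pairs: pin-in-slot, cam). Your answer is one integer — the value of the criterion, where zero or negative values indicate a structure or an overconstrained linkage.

[1;0;0] (link 0 is ground)
L+ [2;0;0]
L+ [3;0;0]
PS(1,0)∈J2 [3;0;1]
R(2,1)∈J1 [3;1;1]
R(2,0)∈J1 [3;2;1]
L+ [4;2;1]
R(3,1)∈J1 [4;3;1]
R(3,2)∈J1 [4;4;1]
mobility = 9 − 8 − 1 = 0

M = 0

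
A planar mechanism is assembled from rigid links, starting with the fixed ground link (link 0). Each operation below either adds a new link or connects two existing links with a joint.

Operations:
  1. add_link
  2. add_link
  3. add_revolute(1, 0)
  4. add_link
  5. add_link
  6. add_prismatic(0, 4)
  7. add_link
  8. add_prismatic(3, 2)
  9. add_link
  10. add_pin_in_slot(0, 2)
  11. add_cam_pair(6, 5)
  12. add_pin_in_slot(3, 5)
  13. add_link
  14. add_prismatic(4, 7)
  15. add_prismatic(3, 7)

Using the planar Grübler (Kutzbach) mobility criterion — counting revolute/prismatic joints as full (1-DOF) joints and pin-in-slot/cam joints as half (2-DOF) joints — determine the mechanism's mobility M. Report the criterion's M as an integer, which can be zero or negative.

(L,J1,J2)=(1,0,0); link0 fixed
link1: (2,0,0)
link2: (3,0,0)
R 1-0 [J1]: (3,1,0)
link3: (4,1,0)
link4: (5,1,0)
P 0-4 [J1]: (5,2,0)
link5: (6,2,0)
P 3-2 [J1]: (6,3,0)
link6: (7,3,0)
PS 0-2 [J2]: (7,3,1)
C 6-5 [J2]: (7,3,2)
PS 3-5 [J2]: (7,3,3)
link7: (8,3,3)
P 4-7 [J1]: (8,4,3)
P 3-7 [J1]: (8,5,3)
Grübler: 3·7 − 2·5 − 3 = 8

M = 8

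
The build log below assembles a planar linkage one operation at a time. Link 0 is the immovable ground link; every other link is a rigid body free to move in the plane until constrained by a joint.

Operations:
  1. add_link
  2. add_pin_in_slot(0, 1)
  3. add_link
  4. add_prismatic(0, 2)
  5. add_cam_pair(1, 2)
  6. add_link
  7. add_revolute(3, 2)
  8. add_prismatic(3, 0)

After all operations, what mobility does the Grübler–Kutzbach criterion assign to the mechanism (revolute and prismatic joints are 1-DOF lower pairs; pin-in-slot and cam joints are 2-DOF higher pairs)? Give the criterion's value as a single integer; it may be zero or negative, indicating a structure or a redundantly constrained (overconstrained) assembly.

ground; <1,0,0>
#1 <2,0,0>
PS:0↔1 J2 <2,0,1>
#2 <3,0,1>
P:0↔2 J1 <3,1,1>
C:1↔2 J2 <3,1,2>
#3 <4,1,2>
R:3↔2 J1 <4,2,2>
P:3↔0 J1 <4,3,2>
3×3 − 2×3 − 1×2 = 1

M = 1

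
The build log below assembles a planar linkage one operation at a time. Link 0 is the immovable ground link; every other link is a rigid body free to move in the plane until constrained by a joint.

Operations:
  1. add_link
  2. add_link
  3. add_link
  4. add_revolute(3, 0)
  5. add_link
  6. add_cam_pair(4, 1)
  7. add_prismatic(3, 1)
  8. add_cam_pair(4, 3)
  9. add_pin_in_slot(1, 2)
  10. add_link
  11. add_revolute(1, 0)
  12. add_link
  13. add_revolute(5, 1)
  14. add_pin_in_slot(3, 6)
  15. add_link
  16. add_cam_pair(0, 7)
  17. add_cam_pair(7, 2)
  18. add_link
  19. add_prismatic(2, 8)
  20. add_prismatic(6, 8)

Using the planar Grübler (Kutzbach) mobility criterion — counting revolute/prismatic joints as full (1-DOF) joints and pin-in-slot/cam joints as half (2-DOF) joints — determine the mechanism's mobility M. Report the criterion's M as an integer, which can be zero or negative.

M = 6

ground; <1,0,0>
#1 <2,0,0>
#2 <3,0,0>
#3 <4,0,0>
R:3↔0 J1 <4,1,0>
#4 <5,1,0>
C:4↔1 J2 <5,1,1>
P:3↔1 J1 <5,2,1>
C:4↔3 J2 <5,2,2>
PS:1↔2 J2 <5,2,3>
#5 <6,2,3>
R:1↔0 J1 <6,3,3>
#6 <7,3,3>
R:5↔1 J1 <7,4,3>
PS:3↔6 J2 <7,4,4>
#7 <8,4,4>
C:0↔7 J2 <8,4,5>
C:7↔2 J2 <8,4,6>
#8 <9,4,6>
P:2↔8 J1 <9,5,6>
P:6↔8 J1 <9,6,6>
3×8 − 2×6 − 1×6 = 6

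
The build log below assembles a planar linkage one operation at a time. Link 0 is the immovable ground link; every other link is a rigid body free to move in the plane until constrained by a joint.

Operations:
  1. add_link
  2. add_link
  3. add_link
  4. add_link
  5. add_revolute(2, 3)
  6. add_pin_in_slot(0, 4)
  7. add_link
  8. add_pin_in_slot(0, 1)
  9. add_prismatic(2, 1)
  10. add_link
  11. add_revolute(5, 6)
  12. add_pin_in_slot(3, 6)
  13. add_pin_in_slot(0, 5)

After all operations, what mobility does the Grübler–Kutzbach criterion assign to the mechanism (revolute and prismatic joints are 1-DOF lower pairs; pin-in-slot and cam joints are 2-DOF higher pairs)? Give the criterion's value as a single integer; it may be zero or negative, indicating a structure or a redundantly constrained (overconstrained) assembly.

M = 8

link 0 = ground. State L|J1|J2 = 1|0|0
+link1  2|0|0
+link2  3|0|0
+link3  4|0|0
+link4  5|0|0
R(2,3) f=1→J1  5|1|0
PS(0,4) f=2→J2  5|1|1
+link5  6|1|1
PS(0,1) f=2→J2  6|1|2
P(2,1) f=1→J1  6|2|2
+link6  7|2|2
R(5,6) f=1→J1  7|3|2
PS(3,6) f=2→J2  7|3|3
PS(0,5) f=2→J2  7|3|4
M = 3(7−1)−2·3−4 = 18−6−4 = 8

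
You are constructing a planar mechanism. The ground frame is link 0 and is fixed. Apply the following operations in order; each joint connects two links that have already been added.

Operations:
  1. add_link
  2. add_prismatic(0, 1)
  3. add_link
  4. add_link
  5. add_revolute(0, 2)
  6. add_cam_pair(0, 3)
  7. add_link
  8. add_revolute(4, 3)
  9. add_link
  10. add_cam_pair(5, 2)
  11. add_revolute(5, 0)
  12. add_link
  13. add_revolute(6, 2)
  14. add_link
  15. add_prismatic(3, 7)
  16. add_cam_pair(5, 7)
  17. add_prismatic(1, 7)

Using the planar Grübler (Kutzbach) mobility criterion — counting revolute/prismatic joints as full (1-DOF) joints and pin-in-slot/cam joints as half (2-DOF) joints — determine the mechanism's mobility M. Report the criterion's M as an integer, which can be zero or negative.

M = 4

(L,J1,J2)=(1,0,0); link0 fixed
link1: (2,0,0)
P 0-1 [J1]: (2,1,0)
link2: (3,1,0)
link3: (4,1,0)
R 0-2 [J1]: (4,2,0)
C 0-3 [J2]: (4,2,1)
link4: (5,2,1)
R 4-3 [J1]: (5,3,1)
link5: (6,3,1)
C 5-2 [J2]: (6,3,2)
R 5-0 [J1]: (6,4,2)
link6: (7,4,2)
R 6-2 [J1]: (7,5,2)
link7: (8,5,2)
P 3-7 [J1]: (8,6,2)
C 5-7 [J2]: (8,6,3)
P 1-7 [J1]: (8,7,3)
Grübler: 3·7 − 2·7 − 3 = 4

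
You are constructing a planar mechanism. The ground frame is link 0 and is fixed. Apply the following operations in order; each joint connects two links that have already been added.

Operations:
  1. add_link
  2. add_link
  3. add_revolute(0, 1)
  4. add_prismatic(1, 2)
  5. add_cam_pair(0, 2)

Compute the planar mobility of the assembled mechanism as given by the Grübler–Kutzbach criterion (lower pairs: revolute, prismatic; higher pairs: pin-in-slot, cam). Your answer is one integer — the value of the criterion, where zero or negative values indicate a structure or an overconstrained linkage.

L=1 J1=0 J2=0
add link → L=2 J1=0 J2=0
add link → L=3 J1=0 J2=0
R@0,1 dof=1 J1 → L=3 J1=1 J2=0
P@1,2 dof=1 J1 → L=3 J1=2 J2=0
C@0,2 dof=2 J2 → L=3 J1=2 J2=1
M=3(L−1)−2J1−J2=3·2−2·2−1=1

M = 1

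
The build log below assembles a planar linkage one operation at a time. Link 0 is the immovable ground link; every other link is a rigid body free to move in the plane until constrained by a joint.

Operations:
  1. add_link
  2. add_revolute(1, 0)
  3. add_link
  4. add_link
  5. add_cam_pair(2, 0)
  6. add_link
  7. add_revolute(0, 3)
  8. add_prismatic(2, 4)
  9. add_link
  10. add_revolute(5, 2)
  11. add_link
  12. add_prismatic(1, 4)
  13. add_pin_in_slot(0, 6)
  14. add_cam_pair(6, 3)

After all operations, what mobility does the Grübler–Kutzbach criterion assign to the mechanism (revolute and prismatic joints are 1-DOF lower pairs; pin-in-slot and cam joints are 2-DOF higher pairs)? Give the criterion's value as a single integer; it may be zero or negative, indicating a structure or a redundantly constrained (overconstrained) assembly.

link 0 = ground. State L|J1|J2 = 1|0|0
+link1  2|0|0
R(1,0) f=1→J1  2|1|0
+link2  3|1|0
+link3  4|1|0
C(2,0) f=2→J2  4|1|1
+link4  5|1|1
R(0,3) f=1→J1  5|2|1
P(2,4) f=1→J1  5|3|1
+link5  6|3|1
R(5,2) f=1→J1  6|4|1
+link6  7|4|1
P(1,4) f=1→J1  7|5|1
PS(0,6) f=2→J2  7|5|2
C(6,3) f=2→J2  7|5|3
M = 3(7−1)−2·5−3 = 18−10−3 = 5

M = 5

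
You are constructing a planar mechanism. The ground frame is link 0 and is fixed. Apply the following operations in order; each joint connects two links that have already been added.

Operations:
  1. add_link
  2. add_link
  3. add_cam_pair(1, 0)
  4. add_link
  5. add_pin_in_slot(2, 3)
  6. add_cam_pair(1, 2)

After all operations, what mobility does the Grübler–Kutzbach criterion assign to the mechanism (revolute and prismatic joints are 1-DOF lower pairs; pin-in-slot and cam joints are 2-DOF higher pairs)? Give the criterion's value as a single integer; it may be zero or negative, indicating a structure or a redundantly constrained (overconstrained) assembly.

M = 6

ground; <1,0,0>
#1 <2,0,0>
#2 <3,0,0>
C:1↔0 J2 <3,0,1>
#3 <4,0,1>
PS:2↔3 J2 <4,0,2>
C:1↔2 J2 <4,0,3>
3×3 − 2×0 − 1×3 = 6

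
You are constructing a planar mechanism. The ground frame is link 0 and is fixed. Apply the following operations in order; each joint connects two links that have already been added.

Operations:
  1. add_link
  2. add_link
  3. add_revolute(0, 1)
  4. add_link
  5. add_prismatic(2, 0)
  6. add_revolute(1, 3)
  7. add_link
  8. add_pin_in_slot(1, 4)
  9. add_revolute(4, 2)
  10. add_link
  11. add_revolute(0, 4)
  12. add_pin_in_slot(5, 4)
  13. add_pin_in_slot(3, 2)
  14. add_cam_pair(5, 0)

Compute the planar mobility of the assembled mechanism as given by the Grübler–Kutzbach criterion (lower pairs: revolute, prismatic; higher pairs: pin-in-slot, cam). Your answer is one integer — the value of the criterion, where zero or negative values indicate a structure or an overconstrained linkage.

L=1 J1=0 J2=0
add link → L=2 J1=0 J2=0
add link → L=3 J1=0 J2=0
R@0,1 dof=1 J1 → L=3 J1=1 J2=0
add link → L=4 J1=1 J2=0
P@2,0 dof=1 J1 → L=4 J1=2 J2=0
R@1,3 dof=1 J1 → L=4 J1=3 J2=0
add link → L=5 J1=3 J2=0
PS@1,4 dof=2 J2 → L=5 J1=3 J2=1
R@4,2 dof=1 J1 → L=5 J1=4 J2=1
add link → L=6 J1=4 J2=1
R@0,4 dof=1 J1 → L=6 J1=5 J2=1
PS@5,4 dof=2 J2 → L=6 J1=5 J2=2
PS@3,2 dof=2 J2 → L=6 J1=5 J2=3
C@5,0 dof=2 J2 → L=6 J1=5 J2=4
M=3(L−1)−2J1−J2=3·5−2·5−4=1

M = 1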